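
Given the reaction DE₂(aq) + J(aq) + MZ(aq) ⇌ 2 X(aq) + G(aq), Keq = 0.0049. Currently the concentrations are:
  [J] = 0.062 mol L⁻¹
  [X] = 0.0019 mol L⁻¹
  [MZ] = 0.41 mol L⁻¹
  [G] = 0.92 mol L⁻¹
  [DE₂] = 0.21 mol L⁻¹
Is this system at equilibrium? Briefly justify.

Q = [X]²·[G] / ([DE₂]·[J]·[MZ]) = (0.0019)²·(0.92) / ((0.21)·(0.062)·(0.41)) = 6.2e-4
Q = 6.2e-4 < Keq = 0.0049: net forward reaction.

no; Q < K, reaction proceeds forward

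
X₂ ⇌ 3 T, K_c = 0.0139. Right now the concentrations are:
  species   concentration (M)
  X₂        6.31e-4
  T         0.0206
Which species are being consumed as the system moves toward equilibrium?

Q_c = [T]³ / [X₂] = (0.0206)³ / (6.31e-4) = 0.0139
Q_c = 0.0139 = K_c; the system is at equilibrium.

none (at equilibrium)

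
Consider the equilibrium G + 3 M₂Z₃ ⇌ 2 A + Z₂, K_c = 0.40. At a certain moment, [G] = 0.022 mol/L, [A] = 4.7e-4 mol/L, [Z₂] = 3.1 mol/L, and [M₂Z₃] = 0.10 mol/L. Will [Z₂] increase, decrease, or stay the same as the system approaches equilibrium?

increase

Q_c = [A]²·[Z₂] / ([G]·[M₂Z₃]³) = (4.7e-4)²·(3.1) / ((0.022)·(0.10)³) = 0.031
Q_c = 0.031 < K_c = 0.40: net forward reaction.
Z₂ is a product, so it increases.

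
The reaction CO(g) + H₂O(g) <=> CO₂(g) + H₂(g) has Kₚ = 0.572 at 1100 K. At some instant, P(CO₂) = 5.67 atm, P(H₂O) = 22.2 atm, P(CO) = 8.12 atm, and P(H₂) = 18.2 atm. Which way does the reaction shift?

Qₚ = P(CO₂)·P(H₂) / (P(CO)·P(H₂O)) = (5.67)·(18.2) / ((8.12)·(22.2)) = 0.572
Qₚ = 0.572 = Kₚ, so the system is already at equilibrium.

no net change (already at equilibrium)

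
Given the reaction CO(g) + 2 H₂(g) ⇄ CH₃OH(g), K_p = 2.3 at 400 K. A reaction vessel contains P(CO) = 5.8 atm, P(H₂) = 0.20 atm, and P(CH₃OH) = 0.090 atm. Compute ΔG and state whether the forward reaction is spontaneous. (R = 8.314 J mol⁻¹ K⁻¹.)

ΔG = -5.92 kJ/mol; the forward reaction is spontaneous

Q_p = P(CH₃OH) / (P(CO)·P(H₂)²) = (0.090) / ((5.8)·(0.20)²) = 0.388
ΔG = RT ln(Q_p/K_p) = (8.314 J mol⁻¹ K⁻¹)(400 K) × ln(0.388/2.3)
   = (3.326 kJ/mol)(-1.780) = -5.92 kJ/mol
ΔG < 0, so the forward reaction is spontaneous (proceeds forward).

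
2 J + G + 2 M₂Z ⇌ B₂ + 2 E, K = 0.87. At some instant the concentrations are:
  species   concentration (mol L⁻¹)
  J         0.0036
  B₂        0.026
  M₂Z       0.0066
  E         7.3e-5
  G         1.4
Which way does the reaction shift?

toward products

Q = [B₂]·[E]² / ([J]²·[G]·[M₂Z]²) = (0.026)·(7.3e-5)² / ((0.0036)²·(1.4)·(0.0066)²) = 0.18
Q = 0.18 < K = 0.87, so the forward reaction proceeds.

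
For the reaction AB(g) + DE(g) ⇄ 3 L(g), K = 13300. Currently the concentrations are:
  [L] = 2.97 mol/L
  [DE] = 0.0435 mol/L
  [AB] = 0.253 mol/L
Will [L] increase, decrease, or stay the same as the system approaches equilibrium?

increase

Q = [L]³ / ([AB]·[DE]) = (2.97)³ / ((0.253)·(0.0435)) = 2380
Q = 2380 < K = 13300: net forward reaction.
L is a product, so it increases.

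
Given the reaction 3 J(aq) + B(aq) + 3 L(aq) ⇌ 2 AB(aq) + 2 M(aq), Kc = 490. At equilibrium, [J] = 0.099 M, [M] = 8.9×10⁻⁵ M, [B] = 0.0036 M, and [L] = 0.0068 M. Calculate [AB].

[AB] = 0.26 M

At equilibrium, Kc = [AB]²·[M]² / ([J]³·[B]·[L]³) = 490.
([AB])²·(8.9×10⁻⁵)² / ((0.099)³·(0.0036)·(0.0068)³) = 490
[AB]² = 0.0679 ⇒ [AB] = 0.26 M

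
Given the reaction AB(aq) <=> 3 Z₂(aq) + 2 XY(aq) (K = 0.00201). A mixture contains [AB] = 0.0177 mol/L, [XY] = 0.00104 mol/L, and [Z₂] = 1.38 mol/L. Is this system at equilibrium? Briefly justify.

Q = [Z₂]³·[XY]² / [AB] = (1.38)³·(0.00104)² / (0.0177) = 1.61e-4
Q = 1.61e-4 < K = 0.00201: net forward reaction.

no; Q < K, reaction proceeds forward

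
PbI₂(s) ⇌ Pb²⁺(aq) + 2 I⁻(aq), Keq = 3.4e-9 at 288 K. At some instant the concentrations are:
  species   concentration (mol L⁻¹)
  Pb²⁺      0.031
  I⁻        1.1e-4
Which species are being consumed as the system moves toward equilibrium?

(PbI₂ is a pure solid — omitted from Q.)
Q = [Pb²⁺]·[I⁻]² = (0.031)·(1.1e-4)² = 3.8e-10
Q = 3.8e-10 < Keq = 3.4e-9: net forward reaction.

PbI₂ (reactants)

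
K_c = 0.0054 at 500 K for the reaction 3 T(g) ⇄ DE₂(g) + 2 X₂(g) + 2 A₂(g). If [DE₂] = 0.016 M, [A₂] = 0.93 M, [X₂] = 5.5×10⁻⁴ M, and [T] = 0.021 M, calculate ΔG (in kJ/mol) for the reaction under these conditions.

Q_c = [DE₂]·[X₂]²·[A₂]² / [T]³ = (0.016)·(5.5×10⁻⁴)²·(0.93)² / (0.021)³ = 4.52×10⁻⁴
ΔG = RT ln(Q_c/K_c) = (8.314 J mol⁻¹ K⁻¹)(500 K) × ln(4.52×10⁻⁴/0.0054)
   = (4.157 kJ/mol)(-2.480) = -10.3 kJ/mol
ΔG < 0, so the forward reaction is spontaneous (proceeds forward).

ΔG = -10.3 kJ/mol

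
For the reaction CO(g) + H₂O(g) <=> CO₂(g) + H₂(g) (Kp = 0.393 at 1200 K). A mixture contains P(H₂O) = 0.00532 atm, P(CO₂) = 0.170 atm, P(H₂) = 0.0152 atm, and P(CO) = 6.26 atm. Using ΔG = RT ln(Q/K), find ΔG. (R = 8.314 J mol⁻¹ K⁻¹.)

ΔG = -16.2 kJ/mol

Qp = P(CO₂)·P(H₂) / (P(CO)·P(H₂O)) = (0.170)·(0.0152) / ((6.26)·(0.00532)) = 0.0776
ΔG = RT ln(Qp/Kp) = (8.314 J mol⁻¹ K⁻¹)(1200 K) × ln(0.0776/0.393)
   = (9.977 kJ/mol)(-1.622) = -16.2 kJ/mol
ΔG < 0, so the forward reaction is spontaneous (proceeds forward).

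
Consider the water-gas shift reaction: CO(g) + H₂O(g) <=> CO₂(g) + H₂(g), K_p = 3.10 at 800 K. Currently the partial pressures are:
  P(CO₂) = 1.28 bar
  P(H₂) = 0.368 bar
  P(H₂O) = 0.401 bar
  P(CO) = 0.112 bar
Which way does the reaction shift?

in the reverse direction

Q_p = P(CO₂)·P(H₂) / (P(CO)·P(H₂O)) = (1.28)·(0.368) / ((0.112)·(0.401)) = 10.5
Q_p = 10.5 > K_p = 3.10, so the reverse reaction proceeds.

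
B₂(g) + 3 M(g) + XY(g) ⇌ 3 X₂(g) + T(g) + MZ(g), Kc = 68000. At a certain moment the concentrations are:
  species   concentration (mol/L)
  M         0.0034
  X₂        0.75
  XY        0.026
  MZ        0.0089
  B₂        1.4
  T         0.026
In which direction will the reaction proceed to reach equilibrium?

at equilibrium

Qc = [X₂]³·[T]·[MZ] / ([B₂]·[M]³·[XY]) = (0.75)³·(0.026)·(0.0089) / ((1.4)·(0.0034)³·(0.026)) = 68000
Qc = 68000 = Kc, so the system is already at equilibrium.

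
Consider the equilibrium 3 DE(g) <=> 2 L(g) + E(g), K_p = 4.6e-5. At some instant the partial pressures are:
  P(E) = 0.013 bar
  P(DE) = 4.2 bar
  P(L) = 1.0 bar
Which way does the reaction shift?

Q_p = P(L)²·P(E) / P(DE)³ = (1.0)²·(0.013) / (4.2)³ = 1.8e-4
Q_p = 1.8e-4 > K_p = 4.6e-5, so the reverse reaction proceeds.

in the reverse direction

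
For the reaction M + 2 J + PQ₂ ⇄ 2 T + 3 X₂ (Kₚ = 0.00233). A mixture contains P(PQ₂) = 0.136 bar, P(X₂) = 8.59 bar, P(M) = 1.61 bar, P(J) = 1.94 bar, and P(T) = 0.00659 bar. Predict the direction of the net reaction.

reverse (toward reactants)

Qₚ = P(T)²·P(X₂)³ / (P(M)·P(J)²·P(PQ₂)) = (0.00659)²·(8.59)³ / ((1.61)·(1.94)²·(0.136)) = 0.0334
Qₚ = 0.0334 > Kₚ = 0.00233, so the reverse reaction proceeds.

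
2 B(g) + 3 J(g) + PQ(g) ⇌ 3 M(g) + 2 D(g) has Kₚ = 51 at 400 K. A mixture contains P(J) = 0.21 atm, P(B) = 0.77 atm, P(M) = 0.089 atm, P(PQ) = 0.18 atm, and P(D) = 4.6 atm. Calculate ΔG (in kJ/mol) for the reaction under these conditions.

ΔG = -4.05 kJ/mol

Qₚ = P(M)³·P(D)² / (P(B)²·P(J)³·P(PQ)) = (0.089)³·(4.6)² / ((0.77)²·(0.21)³·(0.18)) = 15.1
ΔG = RT ln(Qₚ/Kₚ) = (8.314 J mol⁻¹ K⁻¹)(400 K) × ln(15.1/51)
   = (3.326 kJ/mol)(-1.217) = -4.05 kJ/mol
ΔG < 0, so the forward reaction is spontaneous (proceeds forward).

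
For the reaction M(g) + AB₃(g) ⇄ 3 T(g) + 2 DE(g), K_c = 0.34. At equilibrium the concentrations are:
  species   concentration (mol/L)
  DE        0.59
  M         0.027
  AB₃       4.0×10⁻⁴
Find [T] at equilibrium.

At equilibrium, K_c = [T]³·[DE]² / ([M]·[AB₃]) = 0.34.
([T])³·(0.59)² / ((0.027)·(4.0×10⁻⁴)) = 0.34
[T]³ = 1.05×10⁻⁵ ⇒ [T] = 0.022 mol/L

[T] = 0.022 mol/L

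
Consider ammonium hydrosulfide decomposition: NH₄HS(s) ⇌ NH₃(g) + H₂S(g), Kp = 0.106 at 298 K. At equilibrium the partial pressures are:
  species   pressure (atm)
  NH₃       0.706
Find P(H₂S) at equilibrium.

(NH₄HS is a pure solid — omitted from Kp.)
At equilibrium, Kp = P(NH₃)·P(H₂S) = 0.106.
(0.706)·(P(H₂S)) = 0.106
P(H₂S) = 0.150 atm

P(H₂S) = 0.150 atm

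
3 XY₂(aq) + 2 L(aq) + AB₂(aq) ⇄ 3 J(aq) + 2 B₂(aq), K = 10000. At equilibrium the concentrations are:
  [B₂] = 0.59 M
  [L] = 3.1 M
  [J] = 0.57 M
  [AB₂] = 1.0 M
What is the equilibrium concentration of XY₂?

[XY₂] = 0.0088 M

At equilibrium, K = [J]³·[B₂]² / ([XY₂]³·[L]²·[AB₂]) = 10000.
(0.57)³·(0.59)² / (([XY₂])³·(3.1)²·(1.0)) = 10000
[XY₂]³ = 6.71e-7 ⇒ [XY₂] = 0.0088 M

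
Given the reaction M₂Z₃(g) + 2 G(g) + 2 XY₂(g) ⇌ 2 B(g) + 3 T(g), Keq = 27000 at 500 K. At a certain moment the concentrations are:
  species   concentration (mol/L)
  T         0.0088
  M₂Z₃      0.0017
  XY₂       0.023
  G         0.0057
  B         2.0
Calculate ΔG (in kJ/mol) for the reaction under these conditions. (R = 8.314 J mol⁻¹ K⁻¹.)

Q = [B]²·[T]³ / ([M₂Z₃]·[G]²·[XY₂]²) = (2.0)²·(0.0088)³ / ((0.0017)·(0.0057)²·(0.023)²) = 93300
ΔG = RT ln(Q/Keq) = (8.314 J mol⁻¹ K⁻¹)(500 K) × ln(93300/27000)
   = (4.157 kJ/mol)(1.240) = 5.15 kJ/mol
ΔG > 0, so the forward reaction is non-spontaneous (proceeds in reverse).

ΔG = 5.15 kJ/mol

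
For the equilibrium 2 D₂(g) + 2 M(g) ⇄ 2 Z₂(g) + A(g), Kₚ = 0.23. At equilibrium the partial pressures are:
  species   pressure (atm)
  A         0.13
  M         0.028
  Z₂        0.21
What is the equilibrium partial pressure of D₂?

At equilibrium, Kₚ = P(Z₂)²·P(A) / (P(D₂)²·P(M)²) = 0.23.
(0.21)²·(0.13) / ((P(D₂))²·(0.028)²) = 0.23
P(D₂)² = 31.8 ⇒ P(D₂) = 5.6 atm

P(D₂) = 5.6 atm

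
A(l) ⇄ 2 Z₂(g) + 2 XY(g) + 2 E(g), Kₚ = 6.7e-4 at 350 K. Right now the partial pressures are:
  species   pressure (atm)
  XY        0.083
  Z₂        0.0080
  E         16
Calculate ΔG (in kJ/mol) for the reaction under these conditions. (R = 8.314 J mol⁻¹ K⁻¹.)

(A is a pure liquid — omitted from Qₚ.)
Qₚ = P(Z₂)²·P(XY)²·P(E)² = (0.0080)²·(0.083)²·(16)² = 1.13e-4
ΔG = RT ln(Qₚ/Kₚ) = (8.314 J mol⁻¹ K⁻¹)(350 K) × ln(1.13e-4/6.7e-4)
   = (2.910 kJ/mol)(-1.780) = -5.18 kJ/mol
ΔG < 0, so the forward reaction is spontaneous (proceeds forward).

ΔG = -5.18 kJ/mol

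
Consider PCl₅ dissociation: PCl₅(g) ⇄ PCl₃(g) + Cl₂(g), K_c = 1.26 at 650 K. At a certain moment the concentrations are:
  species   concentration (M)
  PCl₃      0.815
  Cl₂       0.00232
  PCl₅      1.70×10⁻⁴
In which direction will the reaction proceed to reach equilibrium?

Q_c = [PCl₃]·[Cl₂] / [PCl₅] = (0.815)·(0.00232) / (1.70×10⁻⁴) = 11.1
Q_c = 11.1 > K_c = 1.26, so the reverse reaction proceeds.

to the left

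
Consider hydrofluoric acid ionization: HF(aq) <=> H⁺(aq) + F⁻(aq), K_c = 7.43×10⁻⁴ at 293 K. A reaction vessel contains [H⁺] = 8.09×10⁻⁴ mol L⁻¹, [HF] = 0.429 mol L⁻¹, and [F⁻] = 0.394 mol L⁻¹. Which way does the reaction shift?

Q_c = [H⁺]·[F⁻] / [HF] = (8.09×10⁻⁴)·(0.394) / (0.429) = 7.43×10⁻⁴
Q_c = 7.43×10⁻⁴ = K_c, so the system is already at equilibrium.

no net change (already at equilibrium)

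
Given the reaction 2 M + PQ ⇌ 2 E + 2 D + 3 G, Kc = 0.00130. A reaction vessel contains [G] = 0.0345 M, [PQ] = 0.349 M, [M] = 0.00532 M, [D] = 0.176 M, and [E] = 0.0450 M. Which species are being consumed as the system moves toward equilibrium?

M, PQ (reactants)

Qc = [E]²·[D]²·[G]³ / ([M]²·[PQ]) = (0.0450)²·(0.176)²·(0.0345)³ / ((0.00532)²·(0.349)) = 2.61×10⁻⁴
Qc = 2.61×10⁻⁴ < Kc = 0.00130: net forward reaction.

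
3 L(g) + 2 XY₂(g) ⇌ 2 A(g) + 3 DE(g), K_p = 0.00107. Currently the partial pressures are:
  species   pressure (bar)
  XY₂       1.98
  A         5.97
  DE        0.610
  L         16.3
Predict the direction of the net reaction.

Q_p = P(A)²·P(DE)³ / (P(L)³·P(XY₂)²) = (5.97)²·(0.610)³ / ((16.3)³·(1.98)²) = 4.76×10⁻⁴
Q_p = 4.76×10⁻⁴ < K_p = 0.00107, so the forward reaction proceeds.

to the right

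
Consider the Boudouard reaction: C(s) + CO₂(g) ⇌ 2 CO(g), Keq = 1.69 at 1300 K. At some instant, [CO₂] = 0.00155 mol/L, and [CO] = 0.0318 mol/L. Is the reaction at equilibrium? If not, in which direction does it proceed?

forward (toward products)

(C is a pure solid — omitted from Q.)
Q = [CO]² / [CO₂] = (0.0318)² / (0.00155) = 0.652
Q = 0.652 < Keq = 1.69, so the forward reaction proceeds.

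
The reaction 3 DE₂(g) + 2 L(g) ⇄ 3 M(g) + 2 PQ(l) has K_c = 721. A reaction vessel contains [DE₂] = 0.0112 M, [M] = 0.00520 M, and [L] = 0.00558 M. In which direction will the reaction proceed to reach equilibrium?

reverse (toward reactants)

(PQ is a pure liquid — omitted from Q_c.)
Q_c = [M]³ / ([DE₂]³·[L]²) = (0.00520)³ / ((0.0112)³·(0.00558)²) = 3210
Q_c = 3210 > K_c = 721, so the reverse reaction proceeds.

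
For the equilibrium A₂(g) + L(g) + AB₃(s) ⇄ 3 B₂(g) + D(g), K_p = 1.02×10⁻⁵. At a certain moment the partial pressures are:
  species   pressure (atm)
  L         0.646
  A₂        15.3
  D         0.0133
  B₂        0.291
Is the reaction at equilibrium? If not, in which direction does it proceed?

(AB₃ is a pure solid — omitted from Q_p.)
Q_p = P(B₂)³·P(D) / (P(A₂)·P(L)) = (0.291)³·(0.0133) / ((15.3)·(0.646)) = 3.32×10⁻⁵
Q_p = 3.32×10⁻⁵ > K_p = 1.02×10⁻⁵, so the reverse reaction proceeds.

reverse (toward reactants)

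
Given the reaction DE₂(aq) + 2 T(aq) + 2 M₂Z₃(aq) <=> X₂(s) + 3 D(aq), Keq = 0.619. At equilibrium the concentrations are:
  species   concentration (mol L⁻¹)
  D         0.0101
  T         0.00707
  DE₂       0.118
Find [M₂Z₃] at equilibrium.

[M₂Z₃] = 0.531 mol L⁻¹

(X₂ is a pure solid — omitted from Keq.)
At equilibrium, Keq = [D]³ / ([DE₂]·[T]²·[M₂Z₃]²) = 0.619.
(0.0101)³ / ((0.118)·(0.00707)²·([M₂Z₃])²) = 0.619
[M₂Z₃]² = 0.282 ⇒ [M₂Z₃] = 0.531 mol L⁻¹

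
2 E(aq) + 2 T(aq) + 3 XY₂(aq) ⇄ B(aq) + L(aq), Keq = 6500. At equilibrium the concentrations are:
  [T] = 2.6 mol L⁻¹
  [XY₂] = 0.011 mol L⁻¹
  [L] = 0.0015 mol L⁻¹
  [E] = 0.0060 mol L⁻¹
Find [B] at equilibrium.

At equilibrium, Keq = [B]·[L] / ([E]²·[T]²·[XY₂]³) = 6500.
([B])·(0.0015) / ((0.0060)²·(2.6)²·(0.011)³) = 6500
[B] = 0.00140 = 0.0014 mol L⁻¹

[B] = 0.0014 mol L⁻¹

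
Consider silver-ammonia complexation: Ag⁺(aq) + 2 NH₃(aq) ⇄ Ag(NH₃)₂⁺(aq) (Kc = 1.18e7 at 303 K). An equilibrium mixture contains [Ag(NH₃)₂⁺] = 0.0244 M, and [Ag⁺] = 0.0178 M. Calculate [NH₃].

[NH₃] = 3.41e-4 M

At equilibrium, Kc = [Ag(NH₃)₂⁺] / ([Ag⁺]·[NH₃]²) = 1.18e7.
(0.0244) / ((0.0178)·([NH₃])²) = 1.18e7
[NH₃]² = 1.16e-7 ⇒ [NH₃] = 3.41e-4 M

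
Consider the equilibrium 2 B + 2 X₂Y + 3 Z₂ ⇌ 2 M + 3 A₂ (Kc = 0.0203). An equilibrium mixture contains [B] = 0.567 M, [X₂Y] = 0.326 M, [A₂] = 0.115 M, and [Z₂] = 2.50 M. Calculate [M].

[M] = 2.67 M

At equilibrium, Kc = [M]²·[A₂]³ / ([B]²·[X₂Y]²·[Z₂]³) = 0.0203.
([M])²·(0.115)³ / ((0.567)²·(0.326)²·(2.50)³) = 0.0203
[M]² = 7.13 ⇒ [M] = 2.67 M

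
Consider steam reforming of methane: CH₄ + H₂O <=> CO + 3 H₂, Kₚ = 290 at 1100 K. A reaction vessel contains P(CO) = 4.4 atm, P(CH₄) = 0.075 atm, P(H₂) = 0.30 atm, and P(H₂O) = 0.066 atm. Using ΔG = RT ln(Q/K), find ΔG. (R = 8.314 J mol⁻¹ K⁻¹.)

ΔG = -22.8 kJ/mol

Qₚ = P(CO)·P(H₂)³ / (P(CH₄)·P(H₂O)) = (4.4)·(0.30)³ / ((0.075)·(0.066)) = 24.0
ΔG = RT ln(Qₚ/Kₚ) = (8.314 J mol⁻¹ K⁻¹)(1100 K) × ln(24.0/290)
   = (9.145 kJ/mol)(-2.492) = -22.8 kJ/mol
ΔG < 0, so the forward reaction is spontaneous (proceeds forward).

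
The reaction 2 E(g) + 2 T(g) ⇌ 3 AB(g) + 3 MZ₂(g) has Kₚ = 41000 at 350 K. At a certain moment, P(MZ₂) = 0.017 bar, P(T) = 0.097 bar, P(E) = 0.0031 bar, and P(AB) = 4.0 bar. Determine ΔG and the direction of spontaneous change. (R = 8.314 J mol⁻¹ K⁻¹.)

ΔG = -7.18 kJ/mol; the forward reaction is spontaneous

Qₚ = P(AB)³·P(MZ₂)³ / (P(E)²·P(T)²) = (4.0)³·(0.017)³ / ((0.0031)²·(0.097)²) = 3480
ΔG = RT ln(Qₚ/Kₚ) = (8.314 J mol⁻¹ K⁻¹)(350 K) × ln(3480/41000)
   = (2.910 kJ/mol)(-2.467) = -7.18 kJ/mol
ΔG < 0, so the forward reaction is spontaneous (proceeds forward).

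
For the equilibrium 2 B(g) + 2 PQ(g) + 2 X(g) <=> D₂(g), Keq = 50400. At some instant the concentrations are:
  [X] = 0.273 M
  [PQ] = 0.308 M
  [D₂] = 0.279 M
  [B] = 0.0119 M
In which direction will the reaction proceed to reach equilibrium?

in the reverse direction

Q = [D₂] / ([B]²·[PQ]²·[X]²) = (0.279) / ((0.0119)²·(0.308)²·(0.273)²) = 2.79×10⁵
Q = 2.79×10⁵ > Keq = 50400, so the reverse reaction proceeds.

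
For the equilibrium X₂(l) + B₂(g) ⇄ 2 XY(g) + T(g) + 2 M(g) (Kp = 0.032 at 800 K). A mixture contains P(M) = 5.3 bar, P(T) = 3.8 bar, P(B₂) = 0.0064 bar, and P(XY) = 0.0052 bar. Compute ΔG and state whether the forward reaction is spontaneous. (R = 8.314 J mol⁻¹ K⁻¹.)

ΔG = 17.6 kJ/mol; the forward reaction is non-spontaneous

(X₂ is a pure liquid — omitted from Qp.)
Qp = P(XY)²·P(T)·P(M)² / P(B₂) = (0.0052)²·(3.8)·(5.3)² / (0.0064) = 0.451
ΔG = RT ln(Qp/Kp) = (8.314 J mol⁻¹ K⁻¹)(800 K) × ln(0.451/0.032)
   = (6.651 kJ/mol)(2.646) = 17.6 kJ/mol
ΔG > 0, so the forward reaction is non-spontaneous (proceeds in reverse).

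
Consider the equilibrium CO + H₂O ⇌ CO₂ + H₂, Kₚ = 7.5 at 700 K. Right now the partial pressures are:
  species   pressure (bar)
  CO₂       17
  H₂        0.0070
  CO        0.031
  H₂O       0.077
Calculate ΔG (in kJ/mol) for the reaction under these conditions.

ΔG = 11.0 kJ/mol

Qₚ = P(CO₂)·P(H₂) / (P(CO)·P(H₂O)) = (17)·(0.0070) / ((0.031)·(0.077)) = 49.9
ΔG = RT ln(Qₚ/Kₚ) = (8.314 J mol⁻¹ K⁻¹)(700 K) × ln(49.9/7.5)
   = (5.820 kJ/mol)(1.895) = 11.0 kJ/mol
ΔG > 0, so the forward reaction is non-spontaneous (proceeds in reverse).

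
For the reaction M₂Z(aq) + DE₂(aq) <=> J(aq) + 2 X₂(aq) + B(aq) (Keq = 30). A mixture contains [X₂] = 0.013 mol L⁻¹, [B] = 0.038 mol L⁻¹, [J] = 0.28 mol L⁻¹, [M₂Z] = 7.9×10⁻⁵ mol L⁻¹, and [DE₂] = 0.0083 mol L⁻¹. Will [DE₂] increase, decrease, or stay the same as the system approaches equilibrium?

decrease

Q = [J]·[X₂]²·[B] / ([M₂Z]·[DE₂]) = (0.28)·(0.013)²·(0.038) / ((7.9×10⁻⁵)·(0.0083)) = 2.7
Q = 2.7 < Keq = 30: net forward reaction.
DE₂ is a reactant, so it decreases.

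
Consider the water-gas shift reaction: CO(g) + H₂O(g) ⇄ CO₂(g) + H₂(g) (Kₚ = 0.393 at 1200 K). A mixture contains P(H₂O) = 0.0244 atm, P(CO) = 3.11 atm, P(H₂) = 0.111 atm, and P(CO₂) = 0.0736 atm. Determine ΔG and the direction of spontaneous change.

ΔG = -12.9 kJ/mol; the forward reaction is spontaneous

Qₚ = P(CO₂)·P(H₂) / (P(CO)·P(H₂O)) = (0.0736)·(0.111) / ((3.11)·(0.0244)) = 0.108
ΔG = RT ln(Qₚ/Kₚ) = (8.314 J mol⁻¹ K⁻¹)(1200 K) × ln(0.108/0.393)
   = (9.977 kJ/mol)(-1.292) = -12.9 kJ/mol
ΔG < 0, so the forward reaction is spontaneous (proceeds forward).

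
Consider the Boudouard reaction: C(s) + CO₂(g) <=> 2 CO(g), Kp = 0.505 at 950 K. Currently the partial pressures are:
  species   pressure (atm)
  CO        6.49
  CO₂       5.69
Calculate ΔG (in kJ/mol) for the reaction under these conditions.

ΔG = 21.2 kJ/mol

(C is a pure solid — omitted from Qp.)
Qp = P(CO)² / P(CO₂) = (6.49)² / (5.69) = 7.40
ΔG = RT ln(Qp/Kp) = (8.314 J mol⁻¹ K⁻¹)(950 K) × ln(7.40/0.505)
   = (7.898 kJ/mol)(2.685) = 21.2 kJ/mol
ΔG > 0, so the forward reaction is non-spontaneous (proceeds in reverse).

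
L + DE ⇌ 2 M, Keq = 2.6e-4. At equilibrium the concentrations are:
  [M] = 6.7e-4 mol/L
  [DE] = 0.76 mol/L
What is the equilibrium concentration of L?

[L] = 0.0023 mol/L

At equilibrium, Keq = [M]² / ([L]·[DE]) = 2.6e-4.
(6.7e-4)² / (([L])·(0.76)) = 2.6e-4
[L] = 0.00227 = 0.0023 mol/L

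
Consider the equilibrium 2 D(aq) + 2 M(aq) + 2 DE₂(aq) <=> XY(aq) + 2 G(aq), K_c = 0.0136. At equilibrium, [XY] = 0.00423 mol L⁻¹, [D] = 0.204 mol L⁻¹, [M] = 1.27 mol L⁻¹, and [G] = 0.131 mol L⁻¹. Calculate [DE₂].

At equilibrium, K_c = [XY]·[G]² / ([D]²·[M]²·[DE₂]²) = 0.0136.
(0.00423)·(0.131)² / ((0.204)²·(1.27)²·([DE₂])²) = 0.0136
[DE₂]² = 0.0795 ⇒ [DE₂] = 0.282 mol L⁻¹

[DE₂] = 0.282 mol L⁻¹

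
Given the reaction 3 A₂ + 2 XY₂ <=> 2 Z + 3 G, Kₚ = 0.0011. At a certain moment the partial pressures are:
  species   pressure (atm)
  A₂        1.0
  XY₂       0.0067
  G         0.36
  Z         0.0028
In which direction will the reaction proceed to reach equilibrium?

Qₚ = P(Z)²·P(G)³ / (P(A₂)³·P(XY₂)²) = (0.0028)²·(0.36)³ / ((1.0)³·(0.0067)²) = 0.0081
Qₚ = 0.0081 > Kₚ = 0.0011, so the reverse reaction proceeds.

in the reverse direction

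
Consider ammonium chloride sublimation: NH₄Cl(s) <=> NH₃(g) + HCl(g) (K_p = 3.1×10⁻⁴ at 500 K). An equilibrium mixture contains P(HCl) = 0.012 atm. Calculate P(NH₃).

P(NH₃) = 0.026 atm

(NH₄Cl is a pure solid — omitted from K_p.)
At equilibrium, K_p = P(NH₃)·P(HCl) = 3.1×10⁻⁴.
(P(NH₃))·(0.012) = 3.1×10⁻⁴
P(NH₃) = 0.0258 = 0.026 atm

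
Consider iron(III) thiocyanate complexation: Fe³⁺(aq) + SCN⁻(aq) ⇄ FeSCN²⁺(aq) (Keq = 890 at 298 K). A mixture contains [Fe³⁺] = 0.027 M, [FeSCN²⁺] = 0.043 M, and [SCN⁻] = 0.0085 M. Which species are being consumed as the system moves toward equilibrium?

Q = [FeSCN²⁺] / ([Fe³⁺]·[SCN⁻]) = (0.043) / ((0.027)·(0.0085)) = 190
Q = 190 < Keq = 890: net forward reaction.

Fe³⁺, SCN⁻ (reactants)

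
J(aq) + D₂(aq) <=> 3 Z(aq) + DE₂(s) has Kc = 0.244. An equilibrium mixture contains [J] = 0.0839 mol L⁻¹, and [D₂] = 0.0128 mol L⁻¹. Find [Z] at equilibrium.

[Z] = 0.0640 mol L⁻¹

(DE₂ is a pure solid — omitted from Kc.)
At equilibrium, Kc = [Z]³ / ([J]·[D₂]) = 0.244.
([Z])³ / ((0.0839)·(0.0128)) = 0.244
[Z]³ = 2.62×10⁻⁴ ⇒ [Z] = 0.0640 mol L⁻¹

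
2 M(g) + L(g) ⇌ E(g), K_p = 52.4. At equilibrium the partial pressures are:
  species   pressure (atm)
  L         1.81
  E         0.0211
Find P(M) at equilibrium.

P(M) = 0.0149 atm

At equilibrium, K_p = P(E) / (P(M)²·P(L)) = 52.4.
(0.0211) / ((P(M))²·(1.81)) = 52.4
P(M)² = 2.22×10⁻⁴ ⇒ P(M) = 0.0149 atm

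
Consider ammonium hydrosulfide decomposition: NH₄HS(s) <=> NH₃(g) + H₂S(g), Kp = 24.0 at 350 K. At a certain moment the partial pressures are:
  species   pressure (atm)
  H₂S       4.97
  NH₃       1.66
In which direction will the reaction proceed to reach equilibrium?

(NH₄HS is a pure solid — omitted from Qp.)
Qp = P(NH₃)·P(H₂S) = (1.66)·(4.97) = 8.25
Qp = 8.25 < Kp = 24.0, so the forward reaction proceeds.

toward products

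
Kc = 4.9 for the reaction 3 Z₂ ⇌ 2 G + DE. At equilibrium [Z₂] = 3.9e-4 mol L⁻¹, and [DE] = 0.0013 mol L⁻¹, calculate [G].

[G] = 4.7e-4 mol L⁻¹

At equilibrium, Kc = [G]²·[DE] / [Z₂]³ = 4.9.
([G])²·(0.0013) / (3.9e-4)³ = 4.9
[G]² = 2.24e-7 ⇒ [G] = 4.7e-4 mol L⁻¹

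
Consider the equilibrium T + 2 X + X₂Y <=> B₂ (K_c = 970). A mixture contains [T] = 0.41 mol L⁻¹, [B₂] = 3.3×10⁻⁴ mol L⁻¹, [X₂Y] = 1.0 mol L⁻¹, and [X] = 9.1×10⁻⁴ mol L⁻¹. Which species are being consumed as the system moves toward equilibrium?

none (at equilibrium)

Q_c = [B₂] / ([T]·[X]²·[X₂Y]) = (3.3×10⁻⁴) / ((0.41)·(9.1×10⁻⁴)²·(1.0)) = 970
Q_c = 970 = K_c; the system is at equilibrium.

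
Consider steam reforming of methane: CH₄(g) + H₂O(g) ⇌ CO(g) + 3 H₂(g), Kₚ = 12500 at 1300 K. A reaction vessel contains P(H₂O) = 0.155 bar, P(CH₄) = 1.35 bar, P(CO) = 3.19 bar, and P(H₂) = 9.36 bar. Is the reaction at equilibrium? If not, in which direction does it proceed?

neither direction; the system is at equilibrium

Qₚ = P(CO)·P(H₂)³ / (P(CH₄)·P(H₂O)) = (3.19)·(9.36)³ / ((1.35)·(0.155)) = 12500
Qₚ = 12500 = Kₚ, so the system is already at equilibrium.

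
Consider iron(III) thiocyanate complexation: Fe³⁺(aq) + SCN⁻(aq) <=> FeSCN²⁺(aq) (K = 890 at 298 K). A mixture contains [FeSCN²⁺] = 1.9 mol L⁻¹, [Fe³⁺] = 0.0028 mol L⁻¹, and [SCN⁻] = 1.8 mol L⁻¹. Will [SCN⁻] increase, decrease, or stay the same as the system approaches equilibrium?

decrease

Q = [FeSCN²⁺] / ([Fe³⁺]·[SCN⁻]) = (1.9) / ((0.0028)·(1.8)) = 380
Q = 380 < K = 890: net forward reaction.
SCN⁻ is a reactant, so it decreases.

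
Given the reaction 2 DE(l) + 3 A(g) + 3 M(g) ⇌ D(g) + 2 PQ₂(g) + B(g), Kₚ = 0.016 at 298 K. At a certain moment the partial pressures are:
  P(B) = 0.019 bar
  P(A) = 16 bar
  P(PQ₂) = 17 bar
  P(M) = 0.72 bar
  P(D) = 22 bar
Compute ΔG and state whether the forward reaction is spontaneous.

(DE is a pure liquid — omitted from Qₚ.)
Qₚ = P(D)·P(PQ₂)²·P(B) / (P(A)³·P(M)³) = (22)·(17)²·(0.019) / ((16)³·(0.72)³) = 0.0790
ΔG = RT ln(Qₚ/Kₚ) = (8.314 J mol⁻¹ K⁻¹)(298 K) × ln(0.0790/0.016)
   = (2.478 kJ/mol)(1.597) = 3.96 kJ/mol
ΔG > 0, so the forward reaction is non-spontaneous (proceeds in reverse).

ΔG = 3.96 kJ/mol; the forward reaction is non-spontaneous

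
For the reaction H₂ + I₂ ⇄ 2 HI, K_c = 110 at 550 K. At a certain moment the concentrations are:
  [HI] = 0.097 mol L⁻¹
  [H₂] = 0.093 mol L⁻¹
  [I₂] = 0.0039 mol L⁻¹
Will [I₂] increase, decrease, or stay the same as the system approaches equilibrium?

decrease

Q_c = [HI]² / ([H₂]·[I₂]) = (0.097)² / ((0.093)·(0.0039)) = 26
Q_c = 26 < K_c = 110: net forward reaction.
I₂ is a reactant, so it decreases.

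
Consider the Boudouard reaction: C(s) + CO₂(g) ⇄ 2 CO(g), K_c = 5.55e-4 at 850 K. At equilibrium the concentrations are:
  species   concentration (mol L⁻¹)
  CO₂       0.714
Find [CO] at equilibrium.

[CO] = 0.0199 mol L⁻¹

(C is a pure solid — omitted from K_c.)
At equilibrium, K_c = [CO]² / [CO₂] = 5.55e-4.
([CO])² / (0.714) = 5.55e-4
[CO]² = 3.96e-4 ⇒ [CO] = 0.0199 mol L⁻¹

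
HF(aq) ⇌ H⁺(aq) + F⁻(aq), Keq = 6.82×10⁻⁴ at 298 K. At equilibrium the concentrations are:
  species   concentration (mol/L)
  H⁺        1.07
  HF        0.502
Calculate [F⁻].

[F⁻] = 3.20×10⁻⁴ mol/L

At equilibrium, Keq = [H⁺]·[F⁻] / [HF] = 6.82×10⁻⁴.
(1.07)·([F⁻]) / (0.502) = 6.82×10⁻⁴
[F⁻] = 3.20×10⁻⁴ mol/L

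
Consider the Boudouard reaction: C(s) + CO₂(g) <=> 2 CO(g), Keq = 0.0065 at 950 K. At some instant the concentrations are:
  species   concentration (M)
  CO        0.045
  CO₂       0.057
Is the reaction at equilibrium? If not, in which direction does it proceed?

(C is a pure solid — omitted from Q.)
Q = [CO]² / [CO₂] = (0.045)² / (0.057) = 0.036
Q = 0.036 > Keq = 0.0065, so the reverse reaction proceeds.

reverse (toward reactants)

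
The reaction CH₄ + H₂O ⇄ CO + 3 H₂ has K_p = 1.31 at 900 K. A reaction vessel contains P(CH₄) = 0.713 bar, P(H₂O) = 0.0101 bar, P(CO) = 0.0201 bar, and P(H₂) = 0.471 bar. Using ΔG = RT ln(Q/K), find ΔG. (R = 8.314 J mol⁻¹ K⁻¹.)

ΔG = -11.2 kJ/mol

Q_p = P(CO)·P(H₂)³ / (P(CH₄)·P(H₂O)) = (0.0201)·(0.471)³ / ((0.713)·(0.0101)) = 0.292
ΔG = RT ln(Q_p/K_p) = (8.314 J mol⁻¹ K⁻¹)(900 K) × ln(0.292/1.31)
   = (7.483 kJ/mol)(-1.501) = -11.2 kJ/mol
ΔG < 0, so the forward reaction is spontaneous (proceeds forward).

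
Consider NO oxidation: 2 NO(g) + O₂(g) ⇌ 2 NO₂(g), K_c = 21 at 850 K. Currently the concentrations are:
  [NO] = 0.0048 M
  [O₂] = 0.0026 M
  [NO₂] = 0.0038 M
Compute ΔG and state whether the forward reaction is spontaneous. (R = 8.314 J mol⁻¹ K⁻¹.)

ΔG = 17.2 kJ/mol; the forward reaction is non-spontaneous

Q_c = [NO₂]² / ([NO]²·[O₂]) = (0.0038)² / ((0.0048)²·(0.0026)) = 241
ΔG = RT ln(Q_c/K_c) = (8.314 J mol⁻¹ K⁻¹)(850 K) × ln(241/21)
   = (7.067 kJ/mol)(2.440) = 17.2 kJ/mol
ΔG > 0, so the forward reaction is non-spontaneous (proceeds in reverse).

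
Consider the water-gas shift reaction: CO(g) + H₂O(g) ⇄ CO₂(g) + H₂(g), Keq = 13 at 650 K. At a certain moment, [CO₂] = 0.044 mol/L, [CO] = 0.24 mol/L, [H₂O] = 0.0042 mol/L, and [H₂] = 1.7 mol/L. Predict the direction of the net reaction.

toward reactants

Q = [CO₂]·[H₂] / ([CO]·[H₂O]) = (0.044)·(1.7) / ((0.24)·(0.0042)) = 74
Q = 74 > Keq = 13, so the reverse reaction proceeds.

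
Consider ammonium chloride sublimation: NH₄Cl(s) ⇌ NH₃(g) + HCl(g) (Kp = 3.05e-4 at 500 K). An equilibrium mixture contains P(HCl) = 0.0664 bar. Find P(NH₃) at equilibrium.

P(NH₃) = 0.00459 bar

(NH₄Cl is a pure solid — omitted from Kp.)
At equilibrium, Kp = P(NH₃)·P(HCl) = 3.05e-4.
(P(NH₃))·(0.0664) = 3.05e-4
P(NH₃) = 0.00459 bar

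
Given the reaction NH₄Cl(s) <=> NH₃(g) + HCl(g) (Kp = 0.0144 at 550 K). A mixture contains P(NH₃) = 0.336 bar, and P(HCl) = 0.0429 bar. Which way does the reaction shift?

at equilibrium

(NH₄Cl is a pure solid — omitted from Qp.)
Qp = P(NH₃)·P(HCl) = (0.336)·(0.0429) = 0.0144
Qp = 0.0144 = Kp, so the system is already at equilibrium.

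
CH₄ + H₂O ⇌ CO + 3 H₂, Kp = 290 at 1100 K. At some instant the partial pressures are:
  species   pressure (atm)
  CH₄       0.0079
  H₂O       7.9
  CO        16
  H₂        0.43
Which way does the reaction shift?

Qp = P(CO)·P(H₂)³ / (P(CH₄)·P(H₂O)) = (16)·(0.43)³ / ((0.0079)·(7.9)) = 20
Qp = 20 < Kp = 290, so the forward reaction proceeds.

to the right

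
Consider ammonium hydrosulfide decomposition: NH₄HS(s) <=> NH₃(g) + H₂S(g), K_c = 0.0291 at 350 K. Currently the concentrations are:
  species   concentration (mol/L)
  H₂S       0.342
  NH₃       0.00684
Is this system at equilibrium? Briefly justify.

(NH₄HS is a pure solid — omitted from Q_c.)
Q_c = [NH₃]·[H₂S] = (0.00684)·(0.342) = 0.00234
Q_c = 0.00234 < K_c = 0.0291: net forward reaction.

no; Q < K, reaction proceeds forward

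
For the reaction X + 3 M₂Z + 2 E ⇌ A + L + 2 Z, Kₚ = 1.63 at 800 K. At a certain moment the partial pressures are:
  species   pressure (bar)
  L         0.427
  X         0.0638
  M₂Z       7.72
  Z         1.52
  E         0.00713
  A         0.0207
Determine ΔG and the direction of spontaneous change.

ΔG = 14.2 kJ/mol; the forward reaction is non-spontaneous

Qₚ = P(A)·P(L)·P(Z)² / (P(X)·P(M₂Z)³·P(E)²) = (0.0207)·(0.427)·(1.52)² / ((0.0638)·(7.72)³·(0.00713)²) = 13.7
ΔG = RT ln(Qₚ/Kₚ) = (8.314 J mol⁻¹ K⁻¹)(800 K) × ln(13.7/1.63)
   = (6.651 kJ/mol)(2.129) = 14.2 kJ/mol
ΔG > 0, so the forward reaction is non-spontaneous (proceeds in reverse).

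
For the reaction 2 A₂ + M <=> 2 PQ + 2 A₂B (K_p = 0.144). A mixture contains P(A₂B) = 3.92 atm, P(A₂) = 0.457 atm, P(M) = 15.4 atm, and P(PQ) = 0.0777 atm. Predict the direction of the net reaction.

in the forward direction

Q_p = P(PQ)²·P(A₂B)² / (P(A₂)²·P(M)) = (0.0777)²·(3.92)² / ((0.457)²·(15.4)) = 0.0288
Q_p = 0.0288 < K_p = 0.144, so the forward reaction proceeds.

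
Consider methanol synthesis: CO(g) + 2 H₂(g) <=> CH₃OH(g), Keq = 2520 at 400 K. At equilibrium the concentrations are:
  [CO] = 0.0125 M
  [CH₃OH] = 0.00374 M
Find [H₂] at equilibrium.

[H₂] = 0.0109 M

At equilibrium, Keq = [CH₃OH] / ([CO]·[H₂]²) = 2520.
(0.00374) / ((0.0125)·([H₂])²) = 2520
[H₂]² = 1.19e-4 ⇒ [H₂] = 0.0109 M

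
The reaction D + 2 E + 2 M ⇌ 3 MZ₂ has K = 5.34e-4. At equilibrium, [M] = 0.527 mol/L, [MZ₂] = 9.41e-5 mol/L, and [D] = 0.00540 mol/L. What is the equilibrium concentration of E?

At equilibrium, K = [MZ₂]³ / ([D]·[E]²·[M]²) = 5.34e-4.
(9.41e-5)³ / ((0.00540)·([E])²·(0.527)²) = 5.34e-4
[E]² = 1.04e-6 ⇒ [E] = 0.00102 mol/L

[E] = 0.00102 mol/L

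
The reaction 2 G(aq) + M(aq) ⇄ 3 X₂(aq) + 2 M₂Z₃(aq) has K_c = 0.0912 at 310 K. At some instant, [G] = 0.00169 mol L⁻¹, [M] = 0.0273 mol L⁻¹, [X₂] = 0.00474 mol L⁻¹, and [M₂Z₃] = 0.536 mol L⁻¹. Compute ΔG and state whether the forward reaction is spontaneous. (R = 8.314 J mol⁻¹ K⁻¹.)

Q_c = [X₂]³·[M₂Z₃]² / ([G]²·[M]) = (0.00474)³·(0.536)² / ((0.00169)²·(0.0273)) = 0.392
ΔG = RT ln(Q_c/K_c) = (8.314 J mol⁻¹ K⁻¹)(310 K) × ln(0.392/0.0912)
   = (2.577 kJ/mol)(1.458) = 3.76 kJ/mol
ΔG > 0, so the forward reaction is non-spontaneous (proceeds in reverse).

ΔG = 3.76 kJ/mol; the forward reaction is non-spontaneous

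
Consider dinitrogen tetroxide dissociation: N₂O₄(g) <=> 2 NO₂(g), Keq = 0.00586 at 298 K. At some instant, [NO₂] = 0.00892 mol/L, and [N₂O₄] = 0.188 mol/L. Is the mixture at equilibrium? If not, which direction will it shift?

Q = [NO₂]² / [N₂O₄] = (0.00892)² / (0.188) = 4.23e-4
Q = 4.23e-4 < Keq = 0.00586: net forward reaction.

no; Q < K, reaction proceeds forward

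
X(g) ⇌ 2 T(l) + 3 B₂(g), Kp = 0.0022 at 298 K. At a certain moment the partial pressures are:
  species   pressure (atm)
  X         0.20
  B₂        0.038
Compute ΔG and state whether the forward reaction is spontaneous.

(T is a pure liquid — omitted from Qp.)
Qp = P(B₂)³ / P(X) = (0.038)³ / (0.20) = 2.74e-4
ΔG = RT ln(Qp/Kp) = (8.314 J mol⁻¹ K⁻¹)(298 K) × ln(2.74e-4/0.0022)
   = (2.478 kJ/mol)(-2.083) = -5.16 kJ/mol
ΔG < 0, so the forward reaction is spontaneous (proceeds forward).

ΔG = -5.16 kJ/mol; the forward reaction is spontaneous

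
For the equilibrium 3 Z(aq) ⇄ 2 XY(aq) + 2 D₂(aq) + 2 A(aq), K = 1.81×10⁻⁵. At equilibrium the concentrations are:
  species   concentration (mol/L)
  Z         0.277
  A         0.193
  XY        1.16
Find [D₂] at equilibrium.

[D₂] = 0.00277 mol/L

At equilibrium, K = [XY]²·[D₂]²·[A]² / [Z]³ = 1.81×10⁻⁵.
(1.16)²·([D₂])²·(0.193)² / (0.277)³ = 1.81×10⁻⁵
[D₂]² = 7.68×10⁻⁶ ⇒ [D₂] = 0.00277 mol/L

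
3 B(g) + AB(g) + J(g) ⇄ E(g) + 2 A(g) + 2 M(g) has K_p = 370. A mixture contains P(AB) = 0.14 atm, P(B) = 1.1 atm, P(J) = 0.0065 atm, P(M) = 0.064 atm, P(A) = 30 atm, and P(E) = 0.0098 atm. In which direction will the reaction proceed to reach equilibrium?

to the right

Q_p = P(E)·P(A)²·P(M)² / (P(B)³·P(AB)·P(J)) = (0.0098)·(30)²·(0.064)² / ((1.1)³·(0.14)·(0.0065)) = 30
Q_p = 30 < K_p = 370, so the forward reaction proceeds.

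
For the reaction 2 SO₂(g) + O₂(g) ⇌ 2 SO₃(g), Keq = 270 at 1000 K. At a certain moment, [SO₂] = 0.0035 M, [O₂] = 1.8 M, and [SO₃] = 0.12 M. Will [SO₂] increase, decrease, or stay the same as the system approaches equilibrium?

Q = [SO₃]² / ([SO₂]²·[O₂]) = (0.12)² / ((0.0035)²·(1.8)) = 650
Q = 650 > Keq = 270: net reverse reaction.
SO₂ is a reactant, so it increases.

increase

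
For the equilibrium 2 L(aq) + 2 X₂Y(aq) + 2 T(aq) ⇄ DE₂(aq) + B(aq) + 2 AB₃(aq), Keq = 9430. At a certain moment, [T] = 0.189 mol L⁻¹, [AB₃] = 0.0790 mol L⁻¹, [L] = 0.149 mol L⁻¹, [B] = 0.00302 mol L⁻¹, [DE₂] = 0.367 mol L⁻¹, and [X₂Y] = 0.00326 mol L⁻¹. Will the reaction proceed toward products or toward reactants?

to the right

Q = [DE₂]·[B]·[AB₃]² / ([L]²·[X₂Y]²·[T]²) = (0.367)·(0.00302)·(0.0790)² / ((0.149)²·(0.00326)²·(0.189)²) = 821
Q = 821 < Keq = 9430, so the forward reaction proceeds.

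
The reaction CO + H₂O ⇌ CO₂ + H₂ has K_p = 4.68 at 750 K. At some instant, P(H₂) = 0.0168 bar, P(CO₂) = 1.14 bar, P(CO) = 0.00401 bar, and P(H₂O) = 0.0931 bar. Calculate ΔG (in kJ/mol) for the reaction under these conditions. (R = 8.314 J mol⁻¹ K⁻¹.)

Q_p = P(CO₂)·P(H₂) / (P(CO)·P(H₂O)) = (1.14)·(0.0168) / ((0.00401)·(0.0931)) = 51.3
ΔG = RT ln(Q_p/K_p) = (8.314 J mol⁻¹ K⁻¹)(750 K) × ln(51.3/4.68)
   = (6.236 kJ/mol)(2.394) = 14.9 kJ/mol
ΔG > 0, so the forward reaction is non-spontaneous (proceeds in reverse).

ΔG = 14.9 kJ/mol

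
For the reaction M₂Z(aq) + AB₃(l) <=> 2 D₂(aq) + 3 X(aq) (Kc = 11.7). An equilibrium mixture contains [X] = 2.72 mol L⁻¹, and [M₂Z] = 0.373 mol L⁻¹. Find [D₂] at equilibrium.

[D₂] = 0.466 mol L⁻¹

(AB₃ is a pure liquid — omitted from Kc.)
At equilibrium, Kc = [D₂]²·[X]³ / [M₂Z] = 11.7.
([D₂])²·(2.72)³ / (0.373) = 11.7
[D₂]² = 0.217 ⇒ [D₂] = 0.466 mol L⁻¹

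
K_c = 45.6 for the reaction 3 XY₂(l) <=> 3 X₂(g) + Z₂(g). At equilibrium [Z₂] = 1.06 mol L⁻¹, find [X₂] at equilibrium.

[X₂] = 3.50 mol L⁻¹

(XY₂ is a pure liquid — omitted from K_c.)
At equilibrium, K_c = [X₂]³·[Z₂] = 45.6.
([X₂])³·(1.06) = 45.6
[X₂]³ = 43.0 ⇒ [X₂] = 3.50 mol L⁻¹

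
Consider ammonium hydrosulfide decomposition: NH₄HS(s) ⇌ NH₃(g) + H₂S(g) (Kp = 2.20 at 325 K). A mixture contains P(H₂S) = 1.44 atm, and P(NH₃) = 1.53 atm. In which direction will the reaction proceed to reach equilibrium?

at equilibrium

(NH₄HS is a pure solid — omitted from Qp.)
Qp = P(NH₃)·P(H₂S) = (1.53)·(1.44) = 2.20
Qp = 2.20 = Kp, so the system is already at equilibrium.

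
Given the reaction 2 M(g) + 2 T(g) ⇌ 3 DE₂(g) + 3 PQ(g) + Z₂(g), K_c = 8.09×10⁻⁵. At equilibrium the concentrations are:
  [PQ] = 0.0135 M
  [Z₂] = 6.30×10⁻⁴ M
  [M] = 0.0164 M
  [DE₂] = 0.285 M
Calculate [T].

[T] = 0.0406 M

At equilibrium, K_c = [DE₂]³·[PQ]³·[Z₂] / ([M]²·[T]²) = 8.09×10⁻⁵.
(0.285)³·(0.0135)³·(6.30×10⁻⁴) / ((0.0164)²·([T])²) = 8.09×10⁻⁵
[T]² = 0.00165 ⇒ [T] = 0.0406 M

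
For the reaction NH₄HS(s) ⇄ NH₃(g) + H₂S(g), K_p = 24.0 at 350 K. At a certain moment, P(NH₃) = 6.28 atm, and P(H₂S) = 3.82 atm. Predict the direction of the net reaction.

neither direction; the system is at equilibrium

(NH₄HS is a pure solid — omitted from Q_p.)
Q_p = P(NH₃)·P(H₂S) = (6.28)·(3.82) = 24.0
Q_p = 24.0 = K_p, so the system is already at equilibrium.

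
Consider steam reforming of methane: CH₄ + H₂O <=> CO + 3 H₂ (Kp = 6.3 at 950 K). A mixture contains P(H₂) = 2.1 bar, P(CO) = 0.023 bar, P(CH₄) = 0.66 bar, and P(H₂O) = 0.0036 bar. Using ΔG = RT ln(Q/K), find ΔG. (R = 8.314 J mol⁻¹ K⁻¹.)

ΔG = 21.0 kJ/mol

Qp = P(CO)·P(H₂)³ / (P(CH₄)·P(H₂O)) = (0.023)·(2.1)³ / ((0.66)·(0.0036)) = 89.6
ΔG = RT ln(Qp/Kp) = (8.314 J mol⁻¹ K⁻¹)(950 K) × ln(89.6/6.3)
   = (7.898 kJ/mol)(2.655) = 21.0 kJ/mol
ΔG > 0, so the forward reaction is non-spontaneous (proceeds in reverse).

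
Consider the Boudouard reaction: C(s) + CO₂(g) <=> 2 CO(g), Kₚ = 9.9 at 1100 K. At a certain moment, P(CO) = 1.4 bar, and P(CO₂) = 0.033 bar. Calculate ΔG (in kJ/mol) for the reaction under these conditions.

ΔG = 16.4 kJ/mol

(C is a pure solid — omitted from Qₚ.)
Qₚ = P(CO)² / P(CO₂) = (1.4)² / (0.033) = 59.4
ΔG = RT ln(Qₚ/Kₚ) = (8.314 J mol⁻¹ K⁻¹)(1100 K) × ln(59.4/9.9)
   = (9.145 kJ/mol)(1.792) = 16.4 kJ/mol
ΔG > 0, so the forward reaction is non-spontaneous (proceeds in reverse).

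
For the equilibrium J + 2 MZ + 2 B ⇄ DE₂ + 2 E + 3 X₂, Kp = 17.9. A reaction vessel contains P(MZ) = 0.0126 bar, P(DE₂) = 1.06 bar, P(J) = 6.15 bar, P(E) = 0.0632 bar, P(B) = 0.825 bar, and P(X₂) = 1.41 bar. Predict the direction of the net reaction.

Qp = P(DE₂)·P(E)²·P(X₂)³ / (P(J)·P(MZ)²·P(B)²) = (1.06)·(0.0632)²·(1.41)³ / ((6.15)·(0.0126)²·(0.825)²) = 17.9
Qp = 17.9 = Kp, so the system is already at equilibrium.

no net change (already at equilibrium)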